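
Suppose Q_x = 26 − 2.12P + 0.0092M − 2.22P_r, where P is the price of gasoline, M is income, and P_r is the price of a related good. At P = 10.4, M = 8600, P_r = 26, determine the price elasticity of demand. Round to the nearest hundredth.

Evaluating quantity at (P, M, P_r) gives Q_x = 26 − 2.12(10.4) + 0.0092(8600) − 2.22(26) = 26 − 22.048 + 79.12 − 57.72 = 25.352.
∂Q_x/∂P = −2.12, so E_p = (−2.12)·(10.4/25.352) ≈ -0.87.
|E_p| < 1: demand is inelastic.

-0.87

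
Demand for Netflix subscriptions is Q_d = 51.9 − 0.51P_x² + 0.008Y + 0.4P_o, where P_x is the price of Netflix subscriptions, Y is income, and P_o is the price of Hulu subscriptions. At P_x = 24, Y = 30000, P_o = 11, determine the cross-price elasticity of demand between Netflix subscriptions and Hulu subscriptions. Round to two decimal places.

1.73

At the given point, Q_d = 51.9 − 0.51(24)² + 0.008(30000) + 0.4(11) = 51.9 − 293.76 + 240 + 4.4 = 2.54.
∂Q_d/∂P_o = +0.4, so E_xy = 0.4·(11/2.54) ≈ 1.73.
E_xy > 0: the goods are substitutes.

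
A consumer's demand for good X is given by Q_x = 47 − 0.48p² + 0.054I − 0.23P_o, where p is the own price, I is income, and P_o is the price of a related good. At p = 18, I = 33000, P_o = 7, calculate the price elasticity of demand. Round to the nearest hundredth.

-0.19

Q_x = 47 − 0.48(18)² + 0.054(33000) − 0.23(7) = 47 − 155.52 + 1782 − 1.61 = 1671.87.
∂Q_x/∂p = −2·0.48·p = -17.28, so E_p = -17.28·(18/1671.87) ≈ -0.19.
|E_p| < 1: demand is inelastic.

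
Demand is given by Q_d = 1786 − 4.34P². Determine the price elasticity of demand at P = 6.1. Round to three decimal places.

At P = 6.1, Q_d = 1624.5086.
dQ_d/dP = −2·4.34·P = −52.948.
Point elasticity E = (dQ_d/dP)·(P/Q_d) = -52.948 × 6.1/1624.5086 ≈ -0.199.
|E| < 1, so demand is inelastic at this price.

-0.199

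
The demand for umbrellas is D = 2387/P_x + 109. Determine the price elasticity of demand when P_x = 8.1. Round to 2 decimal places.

-0.73

At P_x = 8.1, D = 403.6914.
dD/dP_x = −2387/P_x² = −36.3816.
Point elasticity E = (dD/dP_x)·(P_x/D) = -36.3816 × 8.1/403.6914 ≈ -0.73.
|E| < 1, so demand is inelastic at this price.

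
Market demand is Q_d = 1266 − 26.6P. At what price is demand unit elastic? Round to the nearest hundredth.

For linear demand Q_d = a − bP, E = −bP/(a − bP). |E| = 1 ⇒ bP = a − bP ⇒ P = a/(2b).
P = 1266/(2·26.6) ≈ 23.80.

23.80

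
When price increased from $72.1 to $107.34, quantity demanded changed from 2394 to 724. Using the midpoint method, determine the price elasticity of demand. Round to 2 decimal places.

-2.73

%Δq = (724 − 2394)/[(2394 + 724)/2] = -1670/1559 ≈ -1.0712.
%ΔP = (107.34 − 72.1)/[(72.1 + 107.34)/2] = 35.24/89.72 ≈ 0.3928.
Arc elasticity E = %Δq/%ΔP ≈ -1.0712/0.3928 ≈ -2.73.
|E| > 1: demand is elastic over this range.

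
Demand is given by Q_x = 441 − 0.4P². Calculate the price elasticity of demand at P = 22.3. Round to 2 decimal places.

-1.64

At P = 22.3, Q_x = 242.084.
dQ_x/dP = −2·0.4·P = −17.84.
Point elasticity E = (dQ_x/dP)·(P/Q_x) = -17.84 × 22.3/242.084 ≈ -1.64.
|E| > 1, so demand is elastic at this price.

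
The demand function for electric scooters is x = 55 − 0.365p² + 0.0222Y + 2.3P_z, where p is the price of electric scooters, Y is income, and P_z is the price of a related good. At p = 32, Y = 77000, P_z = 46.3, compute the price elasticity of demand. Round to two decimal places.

First evaluate x: 55 − 0.365(32)² + 0.0222(77000) + 2.3(46.3) = 55 − 373.76 + 1709.4 + 106.49 = 1497.13.
∂x/∂p = −2·0.365·p = -23.36, so E_p = -23.36·(32/1497.13) ≈ -0.50.
|E_p| < 1: demand is inelastic.

-0.50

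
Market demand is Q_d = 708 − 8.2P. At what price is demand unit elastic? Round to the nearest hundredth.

43.17

For linear demand Q_d = a − bP, E = −bP/(a − bP). |E| = 1 ⇒ bP = a − bP ⇒ P = a/(2b).
P = 708/(2·8.2) ≈ 43.17.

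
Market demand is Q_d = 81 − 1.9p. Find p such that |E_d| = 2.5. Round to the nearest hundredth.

Set −bp/(a − bp) = −2.5 ⇒ bp = 2.5(a − bp) ⇒ bp(1+2.5) = 2.5·a.
p = 2.5·81/(1.9·3.5) ≈ 30.45.

30.45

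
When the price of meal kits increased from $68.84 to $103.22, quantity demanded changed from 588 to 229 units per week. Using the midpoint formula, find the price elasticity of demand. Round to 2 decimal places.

%Δq = (229 − 588)/[(588 + 229)/2] = -359/408.5 ≈ -0.8788.
%ΔP = (103.22 − 68.84)/[(68.84 + 103.22)/2] = 34.38/86.03 ≈ 0.3996.
Arc elasticity E = %Δq/%ΔP ≈ -0.8788/0.3996 ≈ -2.20.
|E| > 1: demand is elastic over this range.

-2.20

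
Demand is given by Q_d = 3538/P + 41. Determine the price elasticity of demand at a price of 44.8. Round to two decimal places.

At P = 44.8, Q_d = 119.9732.
dQ_d/dP = −3538/P² = −1.7628.
Point elasticity E = (dQ_d/dP)·(P/Q_d) = -1.7628 × 44.8/119.9732 ≈ -0.66.
|E| < 1, so demand is inelastic at this price.

-0.66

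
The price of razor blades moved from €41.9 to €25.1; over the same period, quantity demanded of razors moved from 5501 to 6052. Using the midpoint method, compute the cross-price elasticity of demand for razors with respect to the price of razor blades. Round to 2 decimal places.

-0.19

%ΔQ_x = (6052 − 5501)/[(5501+6052)/2] = 551/5776.5 ≈ 0.0954.
%ΔP_y = (25.1 − 41.9)/[(41.9+25.1)/2] ≈ -0.5015.
E_xy = 0.0954/-0.5015 ≈ -0.19.
E_xy < 0, so razors and razor blades are complements.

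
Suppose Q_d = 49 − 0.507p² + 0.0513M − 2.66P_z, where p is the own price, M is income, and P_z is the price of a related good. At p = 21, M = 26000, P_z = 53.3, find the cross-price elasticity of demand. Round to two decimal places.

Q_d = 49 − 0.507(21)² + 0.0513(26000) − 2.66(53.3) = 49 − 223.587 + 1333.8 − 141.778 = 1017.435.
∂Q_d/∂P_z = −2.66, so E_xy = -2.66·(53.3/1017.435) ≈ -0.14.
E_xy < 0: the goods are complements.

-0.14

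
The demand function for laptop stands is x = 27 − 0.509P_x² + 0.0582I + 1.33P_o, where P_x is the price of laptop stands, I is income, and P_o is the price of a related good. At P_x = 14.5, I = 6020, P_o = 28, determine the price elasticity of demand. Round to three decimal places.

At the given point, x = 27 − 0.509(14.5)² + 0.0582(6020) + 1.33(28) = 27 − 107.0173 + 350.364 + 37.24 = 307.5868.
∂x/∂P_x = −2·0.509·P_x = -14.761, so E_p = -14.761·(14.5/307.5868) ≈ -0.696.
|E_p| < 1: demand is inelastic.

-0.696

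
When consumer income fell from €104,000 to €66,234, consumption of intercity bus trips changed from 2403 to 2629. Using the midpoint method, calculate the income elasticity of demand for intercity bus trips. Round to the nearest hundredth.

-0.20

%ΔQ = (2629 − 2403)/[(2403+2629)/2] = 226/2516 ≈ 0.0898.
%ΔY = (66,234 − 104,000)/[(104,000+66,234)/2] = -37766/85117 ≈ -0.4437.
E_I = %ΔQ/%ΔY ≈ -0.20.
E_I < 0: inferior good.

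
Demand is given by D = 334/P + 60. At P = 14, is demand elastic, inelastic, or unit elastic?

At P = 14, D = 83.8571.
dD/dP = −334/P² = −1.7041.
Point elasticity E = (dD/dP)·(P/D) = -1.7041 × 14/83.8571 ≈ -0.284.
|E| ≈ 0.284 < 1, so demand is inelastic.

inelastic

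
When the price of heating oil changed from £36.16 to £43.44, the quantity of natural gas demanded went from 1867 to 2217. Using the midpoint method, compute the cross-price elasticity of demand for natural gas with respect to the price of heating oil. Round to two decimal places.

%ΔQ_x = (2217 − 1867)/[(1867+2217)/2] = 350/2042 ≈ 0.1714.
%ΔP_y = (43.44 − 36.16)/[(36.16+43.44)/2] ≈ 0.1829.
E_xy = 0.1714/0.1829 ≈ 0.94.
E_xy > 0, so natural gas and heating oil are substitutes.

0.94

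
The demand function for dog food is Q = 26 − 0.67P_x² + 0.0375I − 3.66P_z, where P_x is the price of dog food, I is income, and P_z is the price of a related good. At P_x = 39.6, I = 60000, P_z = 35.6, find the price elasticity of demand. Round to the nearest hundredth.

Q = 26 − 0.67(39.6)² + 0.0375(60000) − 3.66(35.6) = 26 − 1050.6672 + 2250 − 130.296 = 1095.0368.
∂Q/∂P_x = −2·0.67·P_x = -53.064, so E_p = -53.064·(39.6/1095.0368) ≈ -1.92.
|E_p| > 1: demand is elastic.

-1.92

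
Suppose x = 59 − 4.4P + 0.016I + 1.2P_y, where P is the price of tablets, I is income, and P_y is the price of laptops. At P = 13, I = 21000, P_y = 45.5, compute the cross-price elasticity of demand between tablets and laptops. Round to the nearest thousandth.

x = 59 − 4.4(13) + 0.016(21000) + 1.2(45.5) = 59 − 57.2 + 336 + 54.6 = 392.4.
∂x/∂P_y = +1.2, so E_xy = 1.2·(45.5/392.4) ≈ 0.139.
E_xy > 0: the goods are substitutes.

0.139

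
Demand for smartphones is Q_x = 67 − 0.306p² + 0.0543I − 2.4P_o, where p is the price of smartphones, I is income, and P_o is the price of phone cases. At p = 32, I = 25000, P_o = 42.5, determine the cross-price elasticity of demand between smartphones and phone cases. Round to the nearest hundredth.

-0.10

First evaluate Q_x: 67 − 0.306(32)² + 0.0543(25000) − 2.4(42.5) = 67 − 313.344 + 1357.5 − 102 = 1009.156.
∂Q_x/∂P_o = −2.4, so E_xy = -2.4·(42.5/1009.156) ≈ -0.10.
E_xy < 0: the goods are complements.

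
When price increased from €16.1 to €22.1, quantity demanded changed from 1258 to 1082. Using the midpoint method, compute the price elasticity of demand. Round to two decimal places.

-0.48

%ΔQ = (1082 − 1258)/[(1258 + 1082)/2] = -176/1170 ≈ -0.1504.
%Δp = (22.1 − 16.1)/[(16.1 + 22.1)/2] = 6/19.1 ≈ 0.3141.
Arc elasticity E = %ΔQ/%Δp ≈ -0.1504/0.3141 ≈ -0.48.
|E| < 1: demand is inelastic over this range.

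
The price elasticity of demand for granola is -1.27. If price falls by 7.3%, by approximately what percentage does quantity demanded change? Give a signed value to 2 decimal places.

%ΔQ ≈ E × %ΔP = (-1.27) × (-7.3%) ≈ 9.27%.

9.27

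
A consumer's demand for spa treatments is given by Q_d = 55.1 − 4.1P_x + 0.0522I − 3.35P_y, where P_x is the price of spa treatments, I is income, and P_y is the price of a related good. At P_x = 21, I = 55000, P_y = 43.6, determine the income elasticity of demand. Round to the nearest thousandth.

1.066

Evaluating quantity at (P_x, I, P_y) gives Q_d = 55.1 − 4.1(21) + 0.0522(55000) − 3.35(43.6) = 55.1 − 86.1 + 2871 − 146.06 = 2693.94.
∂Q_d/∂I = +0.0522, so E_I = 0.0522·(55000/2693.94) ≈ 1.066.
E_I > 1: normal good (luxury).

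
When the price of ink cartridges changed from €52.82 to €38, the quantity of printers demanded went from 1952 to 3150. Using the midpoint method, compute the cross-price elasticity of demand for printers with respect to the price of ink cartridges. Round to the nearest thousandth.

-1.439

%ΔQ_x = (3150 − 1952)/[(1952+3150)/2] = 1198/2551 ≈ 0.4696.
%ΔP_y = (38 − 52.82)/[(52.82+38)/2] ≈ -0.3264.
E_xy = 0.4696/-0.3264 ≈ -1.439.
E_xy < 0, so printers and ink cartridges are complements.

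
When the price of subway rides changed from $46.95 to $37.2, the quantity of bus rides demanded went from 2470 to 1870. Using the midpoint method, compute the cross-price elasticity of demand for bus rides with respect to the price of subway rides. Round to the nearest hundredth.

1.19

%ΔQ_x = (1870 − 2470)/[(2470+1870)/2] = -600/2170 ≈ -0.2765.
%ΔP_y = (37.2 − 46.95)/[(46.95+37.2)/2] ≈ -0.2317.
E_xy = -0.2765/-0.2317 ≈ 1.19.
E_xy > 0, so bus rides and subway rides are substitutes.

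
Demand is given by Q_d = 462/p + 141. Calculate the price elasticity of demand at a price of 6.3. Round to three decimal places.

-0.342

At p = 6.3, Q_d = 214.3333.
dQ_d/dp = −462/p² = −11.6402.
Point elasticity E = (dQ_d/dp)·(p/Q_d) = -11.6402 × 6.3/214.3333 ≈ -0.342.
|E| < 1, so demand is inelastic at this price.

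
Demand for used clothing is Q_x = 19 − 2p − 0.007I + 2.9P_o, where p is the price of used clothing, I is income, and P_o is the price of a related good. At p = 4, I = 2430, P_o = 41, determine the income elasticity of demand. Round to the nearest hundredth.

-0.15

Evaluating quantity at (p, I, P_o) gives Q_x = 19 − 2(4) − 0.007(2430) + 2.9(41) = 19 − 8 − 17.01 + 118.9 = 112.89.
∂Q_x/∂I = −0.007, so E_I = -0.007·(2430/112.89) ≈ -0.15.
E_I < 0: inferior good.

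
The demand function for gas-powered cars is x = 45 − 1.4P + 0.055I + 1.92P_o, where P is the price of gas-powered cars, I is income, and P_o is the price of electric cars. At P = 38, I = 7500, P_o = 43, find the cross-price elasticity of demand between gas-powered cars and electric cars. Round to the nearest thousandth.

0.170

Evaluating quantity at (P, I, P_o) gives x = 45 − 1.4(38) + 0.055(7500) + 1.92(43) = 45 − 53.2 + 412.5 + 82.56 = 486.86.
∂x/∂P_o = +1.92, so E_xy = 1.92·(43/486.86) ≈ 0.170.
E_xy > 0: the goods are substitutes.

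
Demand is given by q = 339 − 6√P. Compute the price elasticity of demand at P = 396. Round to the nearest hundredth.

At P = 396, q = 219.6015.
dq/dP = −6/(2√P) = −6/(2·19.8997).
Point elasticity E = (dq/dP)·(P/q) = -0.1508 × 396/219.6015 ≈ -0.27.
|E| < 1, so demand is inelastic at this price.

-0.27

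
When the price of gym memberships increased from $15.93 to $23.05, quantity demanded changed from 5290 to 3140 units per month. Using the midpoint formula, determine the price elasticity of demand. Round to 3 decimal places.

%ΔQ = (3140 − 5290)/[(5290 + 3140)/2] = -2150/4215 ≈ -0.5101.
%ΔP = (23.05 − 15.93)/[(15.93 + 23.05)/2] = 7.12/19.49 ≈ 0.3653.
Arc elasticity E = %ΔQ/%ΔP ≈ -0.5101/0.3653 ≈ -1.396.
|E| > 1: demand is elastic over this range.

-1.396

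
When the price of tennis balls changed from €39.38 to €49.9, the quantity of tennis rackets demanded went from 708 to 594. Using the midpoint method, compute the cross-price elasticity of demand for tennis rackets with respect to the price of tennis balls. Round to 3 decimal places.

-0.743

%ΔQ_x = (594 − 708)/[(708+594)/2] = -114/651 ≈ -0.1751.
%ΔP_y = (49.9 − 39.38)/[(39.38+49.9)/2] ≈ 0.2357.
E_xy = -0.1751/0.2357 ≈ -0.743.
E_xy < 0, so tennis rackets and tennis balls are complements.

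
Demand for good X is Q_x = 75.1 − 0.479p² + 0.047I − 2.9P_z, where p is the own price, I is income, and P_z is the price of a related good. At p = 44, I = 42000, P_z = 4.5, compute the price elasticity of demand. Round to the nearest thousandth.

Substituting, Q_x = 75.1 − 0.479(44)² + 0.047(42000) − 2.9(4.5) = 75.1 − 927.344 + 1974 − 13.05 = 1108.706.
∂Q_x/∂p = −2·0.479·p = -42.152, so E_p = -42.152·(44/1108.706) ≈ -1.673.
|E_p| > 1: demand is elastic.

-1.673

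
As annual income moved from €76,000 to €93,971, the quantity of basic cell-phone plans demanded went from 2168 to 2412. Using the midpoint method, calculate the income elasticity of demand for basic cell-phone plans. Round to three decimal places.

%ΔQ = (2412 − 2168)/[(2168+2412)/2] = 244/2290 ≈ 0.1066.
%ΔY = (93,971 − 76,000)/[(76,000+93,971)/2] = 17971/84985.5 ≈ 0.2115.
E_I = %ΔQ/%ΔY ≈ 0.504.
E_I ∈ (0,1): normal good (necessity).

0.504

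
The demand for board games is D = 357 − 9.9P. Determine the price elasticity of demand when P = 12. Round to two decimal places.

-0.50

At P = 12, D = 238.2.
dD/dP = −9.9.
Point elasticity E = (dD/dP)·(P/D) = -9.9 × 12/238.2 ≈ -0.50.
|E| < 1, so demand is inelastic at this price.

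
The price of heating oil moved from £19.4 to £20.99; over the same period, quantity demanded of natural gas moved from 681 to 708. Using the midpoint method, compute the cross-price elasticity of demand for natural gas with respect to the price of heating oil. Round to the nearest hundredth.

0.49

%ΔQ_x = (708 − 681)/[(681+708)/2] = 27/694.5 ≈ 0.0389.
%ΔP_y = (20.99 − 19.4)/[(19.4+20.99)/2] ≈ 0.0787.
E_xy = 0.0389/0.0787 ≈ 0.49.
E_xy > 0, so natural gas and heating oil are substitutes.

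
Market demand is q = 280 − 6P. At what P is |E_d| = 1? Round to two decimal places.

23.33

For linear demand q = a − bP, E = −bP/(a − bP). |E| = 1 ⇒ bP = a − bP ⇒ P = a/(2b).
P = 280/(2·6) ≈ 23.33.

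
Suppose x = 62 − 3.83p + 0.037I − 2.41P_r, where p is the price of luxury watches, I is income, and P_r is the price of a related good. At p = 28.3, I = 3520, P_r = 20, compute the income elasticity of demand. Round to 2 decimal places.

3.65

x = 62 − 3.83(28.3) + 0.037(3520) − 2.41(20) = 62 − 108.389 + 130.24 − 48.2 = 35.651.
∂x/∂I = +0.037, so E_I = 0.037·(3520/35.651) ≈ 3.65.
E_I > 1: normal good (luxury).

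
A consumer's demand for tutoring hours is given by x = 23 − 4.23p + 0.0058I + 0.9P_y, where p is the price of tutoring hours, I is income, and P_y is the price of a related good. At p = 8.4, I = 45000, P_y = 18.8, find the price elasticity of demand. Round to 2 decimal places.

-0.13

Evaluating quantity at (p, I, P_y) gives x = 23 − 4.23(8.4) + 0.0058(45000) + 0.9(18.8) = 23 − 35.532 + 261 + 16.92 = 265.388.
∂x/∂p = −4.23, so E_p = (−4.23)·(8.4/265.388) ≈ -0.13.
|E_p| < 1: demand is inelastic.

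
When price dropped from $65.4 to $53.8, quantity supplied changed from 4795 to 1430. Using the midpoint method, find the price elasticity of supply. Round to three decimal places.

5.555

%ΔQ = (1430 − 4795)/[(4795 + 1430)/2] = -3365/3112.5 ≈ -1.0811.
%Δp = (53.8 − 65.4)/[(65.4 + 53.8)/2] = -11.6/59.6 ≈ -0.1946.
Arc elasticity E = %ΔQ/%Δp ≈ -1.0811/-0.1946 ≈ 5.555.
|E| > 1: supply is elastic over this range.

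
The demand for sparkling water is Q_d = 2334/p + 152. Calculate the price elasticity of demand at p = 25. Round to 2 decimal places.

-0.38

At p = 25, Q_d = 245.36.
dQ_d/dp = −2334/p² = −3.7344.
Point elasticity E = (dQ_d/dp)·(p/Q_d) = -3.7344 × 25/245.36 ≈ -0.38.
|E| < 1, so demand is inelastic at this price.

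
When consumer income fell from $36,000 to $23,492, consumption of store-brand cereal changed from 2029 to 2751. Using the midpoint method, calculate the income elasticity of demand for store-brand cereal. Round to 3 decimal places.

%ΔQ = (2751 − 2029)/[(2029+2751)/2] = 722/2390 ≈ 0.3021.
%ΔY = (23,492 − 36,000)/[(36,000+23,492)/2] = -12508/29746 ≈ -0.4205.
E_I = %ΔQ/%ΔY ≈ -0.718.
E_I < 0: inferior good.

-0.718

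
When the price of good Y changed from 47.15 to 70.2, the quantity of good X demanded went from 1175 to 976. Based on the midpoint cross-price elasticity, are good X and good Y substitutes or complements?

%ΔQ_x = (976 − 1175)/[(1175+976)/2] = -199/1075.5 ≈ -0.1850.
%ΔP_y = (70.2 − 47.15)/[(47.15+70.2)/2] ≈ 0.3928.
E_xy = -0.1850/0.3928 ≈ -0.471.
E_xy < 0, so the goods are complements.

complements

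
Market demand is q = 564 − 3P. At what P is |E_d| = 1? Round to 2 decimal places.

94.00

For linear demand q = a − bP, E = −bP/(a − bP). |E| = 1 ⇒ bP = a − bP ⇒ P = a/(2b).
P = 564/(2·3) = 94.00.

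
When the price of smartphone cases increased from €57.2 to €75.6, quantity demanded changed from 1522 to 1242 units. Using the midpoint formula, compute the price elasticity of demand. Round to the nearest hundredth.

-0.73

%Δq = (1242 − 1522)/[(1522 + 1242)/2] = -280/1382 ≈ -0.2026.
%ΔP = (75.6 − 57.2)/[(57.2 + 75.6)/2] = 18.4/66.4 ≈ 0.2771.
Arc elasticity E = %Δq/%ΔP ≈ -0.2026/0.2771 ≈ -0.73.
|E| < 1: demand is inelastic over this range.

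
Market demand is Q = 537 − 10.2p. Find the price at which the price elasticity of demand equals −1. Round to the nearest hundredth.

26.32

For linear demand Q = a − bp, E = −bp/(a − bp). |E| = 1 ⇒ bp = a − bp ⇒ p = a/(2b).
p = 537/(2·10.2) ≈ 26.32.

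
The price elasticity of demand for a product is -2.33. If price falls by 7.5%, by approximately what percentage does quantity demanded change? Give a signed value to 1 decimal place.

%ΔQ ≈ E × %ΔP = (-2.33) × (-7.5%) ≈ 17.5%.

17.5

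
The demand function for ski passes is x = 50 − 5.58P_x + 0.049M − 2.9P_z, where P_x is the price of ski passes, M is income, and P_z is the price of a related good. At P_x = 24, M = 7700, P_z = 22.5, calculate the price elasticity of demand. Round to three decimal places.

Substituting, x = 50 − 5.58(24) + 0.049(7700) − 2.9(22.5) = 50 − 133.92 + 377.3 − 65.25 = 228.13.
∂x/∂P_x = −5.58, so E_p = (−5.58)·(24/228.13) ≈ -0.587.
|E_p| < 1: demand is inelastic.

-0.587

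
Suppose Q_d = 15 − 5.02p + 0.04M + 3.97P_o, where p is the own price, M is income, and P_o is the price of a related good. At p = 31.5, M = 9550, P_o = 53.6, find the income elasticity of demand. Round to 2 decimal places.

Q_d = 15 − 5.02(31.5) + 0.04(9550) + 3.97(53.6) = 15 − 158.13 + 382 + 212.792 = 451.662.
∂Q_d/∂M = +0.04, so E_I = 0.04·(9550/451.662) ≈ 0.85.
E_I ∈ (0,1): normal good (necessity).

0.85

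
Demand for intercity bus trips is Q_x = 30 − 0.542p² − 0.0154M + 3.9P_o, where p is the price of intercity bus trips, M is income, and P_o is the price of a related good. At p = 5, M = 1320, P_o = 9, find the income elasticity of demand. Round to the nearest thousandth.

-0.651

First evaluate Q_x: 30 − 0.542(5)² − 0.0154(1320) + 3.9(9) = 30 − 13.55 − 20.328 + 35.1 = 31.222.
∂Q_x/∂M = −0.0154, so E_I = -0.0154·(1320/31.222) ≈ -0.651.
E_I < 0: inferior good.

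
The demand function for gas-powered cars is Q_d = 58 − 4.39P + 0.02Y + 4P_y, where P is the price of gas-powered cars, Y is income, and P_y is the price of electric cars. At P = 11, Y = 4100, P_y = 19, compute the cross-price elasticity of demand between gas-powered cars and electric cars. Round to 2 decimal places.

0.45

At the given point, Q_d = 58 − 4.39(11) + 0.02(4100) + 4(19) = 58 − 48.29 + 82 + 76 = 167.71.
∂Q_d/∂P_y = +4, so E_xy = 4·(19/167.71) ≈ 0.45.
E_xy > 0: the goods are substitutes.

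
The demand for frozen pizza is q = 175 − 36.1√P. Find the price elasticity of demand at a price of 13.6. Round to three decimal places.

At P = 13.6, q = 41.8698.
dq/dP = −36.1/(2√P) = −36.1/(2·3.6878).
Point elasticity E = (dq/dP)·(P/q) = -4.8945 × 13.6/41.8698 ≈ -1.590.
|E| > 1, so demand is elastic at this price.

-1.590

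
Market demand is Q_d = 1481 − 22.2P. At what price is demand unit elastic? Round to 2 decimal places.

33.36

For linear demand Q_d = a − bP, E = −bP/(a − bP). |E| = 1 ⇒ bP = a − bP ⇒ P = a/(2b).
P = 1481/(2·22.2) ≈ 33.36.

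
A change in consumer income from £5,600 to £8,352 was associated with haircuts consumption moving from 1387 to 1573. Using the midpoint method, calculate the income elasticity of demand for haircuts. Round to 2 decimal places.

%ΔQ = (1573 − 1387)/[(1387+1573)/2] = 186/1480 ≈ 0.1257.
%ΔI = (8,352 − 5,600)/[(5,600+8,352)/2] = 2752/6976 ≈ 0.3945.
E_I = %ΔQ/%ΔI ≈ 0.32.
E_I ∈ (0,1): normal good (necessity).

0.32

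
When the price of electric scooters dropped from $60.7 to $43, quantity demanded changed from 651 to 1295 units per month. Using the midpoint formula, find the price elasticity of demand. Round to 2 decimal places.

%Δq = (1295 − 651)/[(651 + 1295)/2] = 644/973 ≈ 0.6619.
%ΔP = (43 − 60.7)/[(60.7 + 43)/2] = -17.7/51.85 ≈ -0.3414.
Arc elasticity E = %Δq/%ΔP ≈ 0.6619/-0.3414 ≈ -1.94.
|E| > 1: demand is elastic over this range.

-1.94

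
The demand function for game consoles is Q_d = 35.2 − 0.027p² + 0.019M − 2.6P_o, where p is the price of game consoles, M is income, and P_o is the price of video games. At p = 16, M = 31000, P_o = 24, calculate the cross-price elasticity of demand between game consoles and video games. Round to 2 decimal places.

Substituting, Q_d = 35.2 − 0.027(16)² + 0.019(31000) − 2.6(24) = 35.2 − 6.912 + 589 − 62.4 = 554.888.
∂Q_d/∂P_o = −2.6, so E_xy = -2.6·(24/554.888) ≈ -0.11.
E_xy < 0: the goods are complements.

-0.11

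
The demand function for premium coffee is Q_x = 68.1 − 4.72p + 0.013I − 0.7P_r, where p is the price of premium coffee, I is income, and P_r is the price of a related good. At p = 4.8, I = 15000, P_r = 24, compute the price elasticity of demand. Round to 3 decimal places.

Q_x = 68.1 − 4.72(4.8) + 0.013(15000) − 0.7(24) = 68.1 − 22.656 + 195 − 16.8 = 223.644.
∂Q_x/∂p = −4.72, so E_p = (−4.72)·(4.8/223.644) ≈ -0.101.
|E_p| < 1: demand is inelastic.

-0.101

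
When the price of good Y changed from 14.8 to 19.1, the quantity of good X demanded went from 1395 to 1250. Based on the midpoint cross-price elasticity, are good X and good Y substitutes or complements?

complements

%ΔQ_x = (1250 − 1395)/[(1395+1250)/2] = -145/1322.5 ≈ -0.1096.
%ΔP_y = (19.1 − 14.8)/[(14.8+19.1)/2] ≈ 0.2537.
E_xy = -0.1096/0.2537 ≈ -0.432.
E_xy < 0, so the goods are complements.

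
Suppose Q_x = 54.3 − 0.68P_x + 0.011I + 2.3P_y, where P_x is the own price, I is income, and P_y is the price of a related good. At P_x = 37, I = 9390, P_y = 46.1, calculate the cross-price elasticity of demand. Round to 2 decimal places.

0.44

Q_x = 54.3 − 0.68(37) + 0.011(9390) + 2.3(46.1) = 54.3 − 25.16 + 103.29 + 106.03 = 238.46.
∂Q_x/∂P_y = +2.3, so E_xy = 2.3·(46.1/238.46) ≈ 0.44.
E_xy > 0: the goods are substitutes.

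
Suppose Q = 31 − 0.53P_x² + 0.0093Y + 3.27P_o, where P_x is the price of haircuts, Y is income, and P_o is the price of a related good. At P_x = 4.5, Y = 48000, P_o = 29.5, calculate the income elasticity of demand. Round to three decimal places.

Q = 31 − 0.53(4.5)² + 0.0093(48000) + 3.27(29.5) = 31 − 10.7325 + 446.4 + 96.465 = 563.1325.
∂Q/∂Y = +0.0093, so E_I = 0.0093·(48000/563.1325) ≈ 0.793.
E_I ∈ (0,1): normal good (necessity).

0.793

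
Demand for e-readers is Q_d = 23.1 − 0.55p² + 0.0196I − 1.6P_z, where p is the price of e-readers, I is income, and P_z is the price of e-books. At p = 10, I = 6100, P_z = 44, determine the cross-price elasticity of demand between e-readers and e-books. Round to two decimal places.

Substituting, Q_d = 23.1 − 0.55(10)² + 0.0196(6100) − 1.6(44) = 23.1 − 55 + 119.56 − 70.4 = 17.26.
∂Q_d/∂P_z = −1.6, so E_xy = -1.6·(44/17.26) ≈ -4.08.
E_xy < 0: the goods are complements.

-4.08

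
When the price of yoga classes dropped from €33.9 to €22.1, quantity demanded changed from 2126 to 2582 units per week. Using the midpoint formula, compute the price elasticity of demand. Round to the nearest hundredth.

-0.46

%ΔQ = (2582 − 2126)/[(2126 + 2582)/2] = 456/2354 ≈ 0.1937.
%ΔP = (22.1 − 33.9)/[(33.9 + 22.1)/2] = -11.8/28 ≈ -0.4214.
Arc elasticity E = %ΔQ/%ΔP ≈ 0.1937/-0.4214 ≈ -0.46.
|E| < 1: demand is inelastic over this range.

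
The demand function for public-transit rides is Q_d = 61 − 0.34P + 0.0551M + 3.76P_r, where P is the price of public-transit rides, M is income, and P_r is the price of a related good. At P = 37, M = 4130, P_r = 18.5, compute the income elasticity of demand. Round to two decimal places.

Q_d = 61 − 0.34(37) + 0.0551(4130) + 3.76(18.5) = 61 − 12.58 + 227.563 + 69.56 = 345.543.
∂Q_d/∂M = +0.0551, so E_I = 0.0551·(4130/345.543) ≈ 0.66.
E_I ∈ (0,1): normal good (necessity).

0.66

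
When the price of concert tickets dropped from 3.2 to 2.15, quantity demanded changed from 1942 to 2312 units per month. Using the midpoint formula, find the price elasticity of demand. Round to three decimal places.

-0.443

%Δq = (2312 − 1942)/[(1942 + 2312)/2] = 370/2127 ≈ 0.1740.
%Δp = (2.15 − 3.2)/[(3.2 + 2.15)/2] = -1.05/2.675 ≈ -0.3925.
Arc elasticity E = %Δq/%Δp ≈ 0.1740/-0.3925 ≈ -0.443.
|E| < 1: demand is inelastic over this range.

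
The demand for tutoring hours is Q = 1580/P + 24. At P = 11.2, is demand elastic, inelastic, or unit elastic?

At P = 11.2, Q = 165.0714.
dQ/dP = −1580/P² = −12.5957.
Point elasticity E = (dQ/dP)·(P/Q) = -12.5957 × 11.2/165.0714 ≈ -0.855.
|E| ≈ 0.855 < 1, so demand is inelastic.

inelastic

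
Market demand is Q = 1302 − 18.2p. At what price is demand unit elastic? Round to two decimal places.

35.77

For linear demand Q = a − bp, E = −bp/(a − bp). |E| = 1 ⇒ bp = a − bp ⇒ p = a/(2b).
p = 1302/(2·18.2) ≈ 35.77.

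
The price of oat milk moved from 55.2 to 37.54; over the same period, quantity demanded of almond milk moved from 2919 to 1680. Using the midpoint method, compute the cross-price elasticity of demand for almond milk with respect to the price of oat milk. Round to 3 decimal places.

%ΔQ_x = (1680 − 2919)/[(2919+1680)/2] = -1239/2299.5 ≈ -0.5388.
%ΔP_y = (37.54 − 55.2)/[(55.2+37.54)/2] ≈ -0.3808.
E_xy = -0.5388/-0.3808 ≈ 1.415.
E_xy > 0, so almond milk and oat milk are substitutes.

1.415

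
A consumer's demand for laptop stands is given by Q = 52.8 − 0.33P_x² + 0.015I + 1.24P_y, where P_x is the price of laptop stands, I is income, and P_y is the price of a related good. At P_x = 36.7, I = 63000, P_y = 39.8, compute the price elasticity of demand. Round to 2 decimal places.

At the given point, Q = 52.8 − 0.33(36.7)² + 0.015(63000) + 1.24(39.8) = 52.8 − 444.4737 + 945 + 49.352 = 602.6783.
∂Q/∂P_x = −2·0.33·P_x = -24.222, so E_p = -24.222·(36.7/602.6783) ≈ -1.47.
|E_p| > 1: demand is elastic.

-1.47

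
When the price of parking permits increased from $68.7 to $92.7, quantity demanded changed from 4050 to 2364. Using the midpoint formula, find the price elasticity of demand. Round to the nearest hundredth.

%Δq = (2364 − 4050)/[(4050 + 2364)/2] = -1686/3207 ≈ -0.5257.
%Δp = (92.7 − 68.7)/[(68.7 + 92.7)/2] = 24/80.7 ≈ 0.2974.
Arc elasticity E = %Δq/%Δp ≈ -0.5257/0.2974 ≈ -1.77.
|E| > 1: demand is elastic over this range.

-1.77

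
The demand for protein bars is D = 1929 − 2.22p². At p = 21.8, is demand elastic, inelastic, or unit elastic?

elastic

At p = 21.8, D = 873.9672.
dD/dp = −2·2.22·p = −96.792.
Point elasticity E = (dD/dp)·(p/D) = -96.792 × 21.8/873.9672 ≈ -2.414.
|E| ≈ 2.414 > 1, so demand is elastic.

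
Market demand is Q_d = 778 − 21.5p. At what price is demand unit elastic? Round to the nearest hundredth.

18.09

For linear demand Q_d = a − bp, E = −bp/(a − bp). |E| = 1 ⇒ bp = a − bp ⇒ p = a/(2b).
p = 778/(2·21.5) ≈ 18.09.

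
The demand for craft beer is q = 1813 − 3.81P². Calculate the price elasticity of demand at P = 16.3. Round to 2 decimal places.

At P = 16.3, q = 800.7211.
dq/dP = −2·3.81·P = −124.206.
Point elasticity E = (dq/dP)·(P/q) = -124.206 × 16.3/800.7211 ≈ -2.53.
|E| > 1, so demand is elastic at this price.

-2.53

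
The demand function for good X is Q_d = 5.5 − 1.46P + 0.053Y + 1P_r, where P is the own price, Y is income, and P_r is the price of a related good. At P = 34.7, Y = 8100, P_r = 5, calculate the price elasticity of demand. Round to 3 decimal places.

-0.130

Evaluating quantity at (P, Y, P_r) gives Q_d = 5.5 − 1.46(34.7) + 0.053(8100) + 1(5) = 5.5 − 50.662 + 429.3 + 5 = 389.138.
∂Q_d/∂P = −1.46, so E_p = (−1.46)·(34.7/389.138) ≈ -0.130.
|E_p| < 1: demand is inelastic.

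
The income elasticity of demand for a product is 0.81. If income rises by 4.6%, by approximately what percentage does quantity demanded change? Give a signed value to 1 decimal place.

%ΔQ ≈ E × %ΔI = (0.81) × (4.6%) ≈ 3.7%.

3.7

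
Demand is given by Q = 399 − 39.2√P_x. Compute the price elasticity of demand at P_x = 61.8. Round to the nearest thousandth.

-1.696

At P_x = 61.8, Q = 90.8371.
dQ/dP_x = −39.2/(2√P_x) = −39.2/(2·7.8613).
Point elasticity E = (dQ/dP_x)·(P_x/Q) = -2.4932 × 61.8/90.8371 ≈ -1.696.
|E| > 1, so demand is elastic at this price.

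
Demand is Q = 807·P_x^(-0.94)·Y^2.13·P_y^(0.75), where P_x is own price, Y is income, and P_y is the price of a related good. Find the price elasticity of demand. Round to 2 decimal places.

For a Cobb–Douglas (constant-elasticity) form Q = A·P_x^α·…, the elasticity with respect to P_x equals the exponent α at every point.
Here the exponent on P_x is -0.94, so the price elasticity of demand is -0.94.

-0.94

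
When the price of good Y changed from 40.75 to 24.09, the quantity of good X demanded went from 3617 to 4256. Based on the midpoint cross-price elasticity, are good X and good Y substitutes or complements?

complements

%ΔQ_x = (4256 − 3617)/[(3617+4256)/2] = 639/3936.5 ≈ 0.1623.
%ΔP_y = (24.09 − 40.75)/[(40.75+24.09)/2] ≈ -0.5139.
E_xy = 0.1623/-0.5139 ≈ -0.316.
E_xy < 0, so the goods are complements.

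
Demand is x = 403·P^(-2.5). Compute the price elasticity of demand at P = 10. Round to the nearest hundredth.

-2.50

For a Cobb–Douglas (constant-elasticity) form x = A·P^α·…, the elasticity with respect to P equals the exponent α at every point.
Here the exponent on P is -2.5, so the price elasticity of demand is -2.50.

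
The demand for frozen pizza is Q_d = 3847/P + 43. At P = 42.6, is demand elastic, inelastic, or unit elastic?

inelastic

At P = 42.6, Q_d = 133.3052.
dQ_d/dP = −3847/P² = −2.1198.
Point elasticity E = (dQ_d/dP)·(P/Q_d) = -2.1198 × 42.6/133.3052 ≈ -0.677.
|E| ≈ 0.677 < 1, so demand is inelastic.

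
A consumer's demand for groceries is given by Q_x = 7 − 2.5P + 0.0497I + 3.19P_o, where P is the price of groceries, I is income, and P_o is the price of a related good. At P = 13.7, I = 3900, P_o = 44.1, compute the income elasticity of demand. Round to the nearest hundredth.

0.63

Evaluating quantity at (P, I, P_o) gives Q_x = 7 − 2.5(13.7) + 0.0497(3900) + 3.19(44.1) = 7 − 34.25 + 193.83 + 140.679 = 307.259.
∂Q_x/∂I = +0.0497, so E_I = 0.0497·(3900/307.259) ≈ 0.63.
E_I ∈ (0,1): normal good (necessity).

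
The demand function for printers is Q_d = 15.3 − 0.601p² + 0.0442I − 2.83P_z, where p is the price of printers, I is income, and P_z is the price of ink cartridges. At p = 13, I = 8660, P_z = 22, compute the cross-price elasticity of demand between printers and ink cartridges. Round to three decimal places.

-0.266

Evaluating quantity at (p, I, P_z) gives Q_d = 15.3 − 0.601(13)² + 0.0442(8660) − 2.83(22) = 15.3 − 101.569 + 382.772 − 62.26 = 234.243.
∂Q_d/∂P_z = −2.83, so E_xy = -2.83·(22/234.243) ≈ -0.266.
E_xy < 0: the goods are complements.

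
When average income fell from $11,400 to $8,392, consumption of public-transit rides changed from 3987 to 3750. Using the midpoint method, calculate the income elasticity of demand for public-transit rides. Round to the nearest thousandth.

0.202

%ΔQ = (3750 − 3987)/[(3987+3750)/2] = -237/3868.5 ≈ -0.0613.
%ΔM = (8,392 − 11,400)/[(11,400+8,392)/2] = -3008/9896 ≈ -0.3040.
E_I = %ΔQ/%ΔM ≈ 0.202.
E_I ∈ (0,1): normal good (necessity).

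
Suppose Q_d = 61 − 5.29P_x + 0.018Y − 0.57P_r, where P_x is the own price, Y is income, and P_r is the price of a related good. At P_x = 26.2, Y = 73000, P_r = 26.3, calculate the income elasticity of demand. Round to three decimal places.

1.076

At the given point, Q_d = 61 − 5.29(26.2) + 0.018(73000) − 0.57(26.3) = 61 − 138.598 + 1314 − 14.991 = 1221.411.
∂Q_d/∂Y = +0.018, so E_I = 0.018·(73000/1221.411) ≈ 1.076.
E_I > 1: normal good (luxury).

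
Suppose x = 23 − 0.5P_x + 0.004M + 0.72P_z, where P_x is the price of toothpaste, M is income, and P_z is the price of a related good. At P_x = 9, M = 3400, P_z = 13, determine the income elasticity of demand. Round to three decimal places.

First evaluate x: 23 − 0.5(9) + 0.004(3400) + 0.72(13) = 23 − 4.5 + 13.6 + 9.36 = 41.46.
∂x/∂M = +0.004, so E_I = 0.004·(3400/41.46) ≈ 0.328.
E_I ∈ (0,1): normal good (necessity).

0.328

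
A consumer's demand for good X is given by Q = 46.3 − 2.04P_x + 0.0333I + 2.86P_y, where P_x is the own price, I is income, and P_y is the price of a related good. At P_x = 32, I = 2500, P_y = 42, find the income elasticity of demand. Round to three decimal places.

0.451

Q = 46.3 − 2.04(32) + 0.0333(2500) + 2.86(42) = 46.3 − 65.28 + 83.25 + 120.12 = 184.39.
∂Q/∂I = +0.0333, so E_I = 0.0333·(2500/184.39) ≈ 0.451.
E_I ∈ (0,1): normal good (necessity).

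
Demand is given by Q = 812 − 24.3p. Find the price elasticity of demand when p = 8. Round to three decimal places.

-0.315

At p = 8, Q = 617.6.
dQ/dp = −24.3.
Point elasticity E = (dQ/dp)·(p/Q) = -24.3 × 8/617.6 ≈ -0.315.
|E| < 1, so demand is inelastic at this price.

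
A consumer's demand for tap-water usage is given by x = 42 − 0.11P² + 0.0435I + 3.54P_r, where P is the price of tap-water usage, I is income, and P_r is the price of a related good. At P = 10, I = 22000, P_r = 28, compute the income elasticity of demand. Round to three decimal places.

0.880

First evaluate x: 42 − 0.11(10)² + 0.0435(22000) + 3.54(28) = 42 − 11 + 957 + 99.12 = 1087.12.
∂x/∂I = +0.0435, so E_I = 0.0435·(22000/1087.12) ≈ 0.880.
E_I ∈ (0,1): normal good (necessity).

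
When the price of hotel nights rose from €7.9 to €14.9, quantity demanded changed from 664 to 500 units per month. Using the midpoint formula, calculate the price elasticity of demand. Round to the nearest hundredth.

-0.46

%ΔQ = (500 − 664)/[(664 + 500)/2] = -164/582 ≈ -0.2818.
%ΔP = (14.9 − 7.9)/[(7.9 + 14.9)/2] = 7/11.4 ≈ 0.6140.
Arc elasticity E = %ΔQ/%ΔP ≈ -0.2818/0.6140 ≈ -0.46.
|E| < 1: demand is inelastic over this range.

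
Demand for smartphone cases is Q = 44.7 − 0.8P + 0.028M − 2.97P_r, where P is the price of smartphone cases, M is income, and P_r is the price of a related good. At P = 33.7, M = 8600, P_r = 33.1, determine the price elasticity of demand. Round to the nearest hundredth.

-0.17

Evaluating quantity at (P, M, P_r) gives Q = 44.7 − 0.8(33.7) + 0.028(8600) − 2.97(33.1) = 44.7 − 26.96 + 240.8 − 98.307 = 160.233.
∂Q/∂P = −0.8, so E_p = (−0.8)·(33.7/160.233) ≈ -0.17.
|E_p| < 1: demand is inelastic.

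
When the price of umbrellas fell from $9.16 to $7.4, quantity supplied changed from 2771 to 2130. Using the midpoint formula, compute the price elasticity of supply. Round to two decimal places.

1.23

%Δq = (2130 − 2771)/[(2771 + 2130)/2] = -641/2450.5 ≈ -0.2616.
%Δp = (7.4 − 9.16)/[(9.16 + 7.4)/2] = -1.76/8.28 ≈ -0.2126.
Arc elasticity E = %Δq/%Δp ≈ -0.2616/-0.2126 ≈ 1.23.
|E| > 1: supply is elastic over this range.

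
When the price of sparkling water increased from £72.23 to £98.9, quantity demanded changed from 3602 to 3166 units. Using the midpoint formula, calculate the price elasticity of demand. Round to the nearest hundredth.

%Δq = (3166 − 3602)/[(3602 + 3166)/2] = -436/3384 ≈ -0.1288.
%ΔP = (98.9 − 72.23)/[(72.23 + 98.9)/2] = 26.67/85.565 ≈ 0.3117.
Arc elasticity E = %Δq/%ΔP ≈ -0.1288/0.3117 ≈ -0.41.
|E| < 1: demand is inelastic over this range.

-0.41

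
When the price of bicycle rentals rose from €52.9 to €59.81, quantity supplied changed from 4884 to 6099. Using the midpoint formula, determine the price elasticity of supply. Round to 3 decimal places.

%ΔQ = (6099 − 4884)/[(4884 + 6099)/2] = 1215/5491.5 ≈ 0.2213.
%ΔP = (59.81 − 52.9)/[(52.9 + 59.81)/2] = 6.91/56.355 ≈ 0.1226.
Arc elasticity E = %ΔQ/%ΔP ≈ 0.2213/0.1226 ≈ 1.804.
|E| > 1: supply is elastic over this range.

1.804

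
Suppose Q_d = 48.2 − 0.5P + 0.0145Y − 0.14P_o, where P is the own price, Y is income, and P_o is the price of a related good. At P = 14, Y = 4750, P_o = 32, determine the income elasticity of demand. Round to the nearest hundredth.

Evaluating quantity at (P, Y, P_o) gives Q_d = 48.2 − 0.5(14) + 0.0145(4750) − 0.14(32) = 48.2 − 7 + 68.875 − 4.48 = 105.595.
∂Q_d/∂Y = +0.0145, so E_I = 0.0145·(4750/105.595) ≈ 0.65.
E_I ∈ (0,1): normal good (necessity).

0.65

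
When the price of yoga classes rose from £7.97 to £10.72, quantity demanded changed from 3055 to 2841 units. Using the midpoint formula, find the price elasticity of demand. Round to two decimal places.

-0.25

%Δq = (2841 − 3055)/[(3055 + 2841)/2] = -214/2948 ≈ -0.0726.
%Δp = (10.72 − 7.97)/[(7.97 + 10.72)/2] = 2.75/9.345 ≈ 0.2943.
Arc elasticity E = %Δq/%Δp ≈ -0.0726/0.2943 ≈ -0.25.
|E| < 1: demand is inelastic over this range.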